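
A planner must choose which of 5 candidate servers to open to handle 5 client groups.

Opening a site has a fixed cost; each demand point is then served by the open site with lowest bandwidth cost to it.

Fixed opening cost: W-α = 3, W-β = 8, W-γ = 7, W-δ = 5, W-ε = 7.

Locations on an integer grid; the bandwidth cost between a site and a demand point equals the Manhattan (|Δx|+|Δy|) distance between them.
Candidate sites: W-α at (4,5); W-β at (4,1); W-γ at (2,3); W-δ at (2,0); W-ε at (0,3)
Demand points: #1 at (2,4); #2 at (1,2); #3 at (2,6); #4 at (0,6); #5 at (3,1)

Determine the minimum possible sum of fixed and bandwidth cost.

Open {W-γ}: assign each demand point to its cheapest open site.
  #1→W-γ 1, #2→W-γ 2, #3→W-γ 3, #4→W-γ 5, #5→W-γ 3
  bandwidth cost 14, fixed 7 → total 21.
Compare {W-α, W-γ}: bandwidth cost 14 + fixed 10 = 24.
Compare {W-α, W-δ}: bandwidth cost 16 + fixed 8 = 24.
Compare {W-α}: bandwidth cost 22 + fixed 3 = 25.
All other subsets cost ≥ 24. Minimum total cost: 21.

21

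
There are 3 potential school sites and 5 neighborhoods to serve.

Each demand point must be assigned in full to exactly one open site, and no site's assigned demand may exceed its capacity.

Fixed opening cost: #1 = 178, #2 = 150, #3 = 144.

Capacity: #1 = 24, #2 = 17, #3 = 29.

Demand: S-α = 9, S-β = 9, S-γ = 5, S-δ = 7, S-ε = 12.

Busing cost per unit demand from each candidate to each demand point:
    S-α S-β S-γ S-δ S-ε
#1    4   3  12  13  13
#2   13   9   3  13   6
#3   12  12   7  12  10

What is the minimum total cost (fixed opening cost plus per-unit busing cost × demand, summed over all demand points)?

624

Open {#1, #3}; cheapest assignment that respects the capacities:
  #1 (cap 24, load 18): S-α, S-β — cost 9×4 + 9×3 = 63
  #3 (cap 29, load 24): S-γ, S-δ, S-ε — cost 5×7 + 7×12 + 12×10 = 239
  Shipping 302, fixed 322 → total 624.
  Any other capacity-feasible assignment to {#1, #3} ships for at least 302.
Compare {#2, #3}: its best feasible assignment gives total 681.
Compare {#1, #2, #3}: its best feasible assignment gives total 706.
Every other set of open sites that can feasibly serve all demand totals ≥ 681 even under its best assignment. Minimum: 624.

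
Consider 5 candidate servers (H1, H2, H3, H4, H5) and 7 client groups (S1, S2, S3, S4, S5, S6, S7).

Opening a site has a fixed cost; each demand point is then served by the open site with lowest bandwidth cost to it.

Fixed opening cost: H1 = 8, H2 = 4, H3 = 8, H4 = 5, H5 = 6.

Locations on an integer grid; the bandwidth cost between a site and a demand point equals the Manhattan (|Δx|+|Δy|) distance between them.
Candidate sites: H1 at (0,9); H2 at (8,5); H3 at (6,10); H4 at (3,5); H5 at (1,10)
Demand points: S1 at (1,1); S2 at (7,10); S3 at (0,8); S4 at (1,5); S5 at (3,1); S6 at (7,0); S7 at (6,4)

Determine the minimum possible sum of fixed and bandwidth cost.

Open {H2, H4}: assign each demand point to its cheapest open site.
  S1→H4 6, S2→H2 6, S3→H4 6, S4→H4 2, S5→H4 4, S6→H2 6, S7→H2 3
  bandwidth cost 33, fixed 9 → total 42.
Compare {H4}: bandwidth cost 40 + fixed 5 = 45.
Compare {H3, H4}: bandwidth cost 32 + fixed 13 = 45.
Compare {H4, H5}: bandwidth cost 34 + fixed 11 = 45.
All other subsets cost ≥ 45. Minimum total cost: 42.

42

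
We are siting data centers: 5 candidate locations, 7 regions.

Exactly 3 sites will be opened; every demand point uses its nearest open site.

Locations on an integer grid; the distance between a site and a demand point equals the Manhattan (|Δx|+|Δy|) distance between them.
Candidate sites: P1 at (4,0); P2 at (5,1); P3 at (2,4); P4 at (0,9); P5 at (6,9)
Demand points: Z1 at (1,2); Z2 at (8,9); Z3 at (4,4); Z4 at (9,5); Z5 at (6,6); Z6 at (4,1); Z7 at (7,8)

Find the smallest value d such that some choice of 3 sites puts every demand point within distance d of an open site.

Open {P1, P2, P5}.
  Farthest demand point is Z4 at distance 7 (to P5); all others are ≤ 7.
With {P1, P3, P5} the worst case is 7.
With {P1, P4, P5} the worst case is 7.
No size-3 selection achieves below 7.

7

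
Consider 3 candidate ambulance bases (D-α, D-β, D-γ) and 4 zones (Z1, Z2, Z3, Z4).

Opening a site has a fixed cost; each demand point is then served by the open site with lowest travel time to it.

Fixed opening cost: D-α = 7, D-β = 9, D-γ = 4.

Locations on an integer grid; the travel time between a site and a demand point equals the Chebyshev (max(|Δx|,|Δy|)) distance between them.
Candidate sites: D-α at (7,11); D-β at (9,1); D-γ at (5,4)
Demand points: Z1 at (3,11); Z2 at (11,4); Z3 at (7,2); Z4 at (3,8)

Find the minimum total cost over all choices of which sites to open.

Open {D-γ}: assign each demand point to its cheapest open site.
  Z1→D-γ 7, Z2→D-γ 6, Z3→D-γ 2, Z4→D-γ 4
  travel time 19, fixed 4 → total 23.
Compare {D-α, D-γ}: travel time 16 + fixed 11 = 27.
Compare {D-α, D-β}: travel time 13 + fixed 16 = 29.
Compare {D-β, D-γ}: travel time 16 + fixed 13 = 29.
All other subsets cost ≥ 27. Minimum total cost: 23.

23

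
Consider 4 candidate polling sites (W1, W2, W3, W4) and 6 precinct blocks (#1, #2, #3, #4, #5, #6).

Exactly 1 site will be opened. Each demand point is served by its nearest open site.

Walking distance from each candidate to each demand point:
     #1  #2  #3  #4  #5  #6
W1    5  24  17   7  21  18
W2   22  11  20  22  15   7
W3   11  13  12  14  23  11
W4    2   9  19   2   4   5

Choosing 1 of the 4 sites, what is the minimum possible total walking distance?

41

Open {W4}.
  #1→W4 2, #2→W4 9, #3→W4 19, #4→W4 2, #5→W4 4, #6→W4 5  ⇒ total 41.
Compare {W3}: total 84.
Compare {W1}: total 92.
No size-1 selection does better; minimum is 41.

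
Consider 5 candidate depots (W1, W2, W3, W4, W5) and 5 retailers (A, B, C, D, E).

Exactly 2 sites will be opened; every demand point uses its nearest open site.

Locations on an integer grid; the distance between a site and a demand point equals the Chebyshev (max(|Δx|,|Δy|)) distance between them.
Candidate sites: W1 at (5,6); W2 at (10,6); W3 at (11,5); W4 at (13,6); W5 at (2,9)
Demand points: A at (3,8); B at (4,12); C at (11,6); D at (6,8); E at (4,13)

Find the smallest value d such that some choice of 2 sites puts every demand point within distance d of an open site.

Open {W2, W5}.
  Farthest demand point is D at distance 4 (to W2); all others are ≤ 4.
With {W3, W5} the worst case is 4.
With {W4, W5} the worst case is 4.
No size-2 selection achieves below 4.

4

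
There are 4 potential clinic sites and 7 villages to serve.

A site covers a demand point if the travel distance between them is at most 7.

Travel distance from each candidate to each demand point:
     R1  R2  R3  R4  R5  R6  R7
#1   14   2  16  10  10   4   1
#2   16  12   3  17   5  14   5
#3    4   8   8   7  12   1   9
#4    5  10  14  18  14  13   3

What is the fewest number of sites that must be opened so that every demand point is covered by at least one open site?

Coverage sets (demand points within 7 of each site):
  #1: {R2, R6, R7}
  #2: {R3, R5, R7}
  #3: {R1, R4, R6}
  #4: {R1, R7}
No 2 sites suffice: every size-2 union leaves at least one demand point uncovered.
But {#1, #2, #3} covers everything, so the minimum is 3.

3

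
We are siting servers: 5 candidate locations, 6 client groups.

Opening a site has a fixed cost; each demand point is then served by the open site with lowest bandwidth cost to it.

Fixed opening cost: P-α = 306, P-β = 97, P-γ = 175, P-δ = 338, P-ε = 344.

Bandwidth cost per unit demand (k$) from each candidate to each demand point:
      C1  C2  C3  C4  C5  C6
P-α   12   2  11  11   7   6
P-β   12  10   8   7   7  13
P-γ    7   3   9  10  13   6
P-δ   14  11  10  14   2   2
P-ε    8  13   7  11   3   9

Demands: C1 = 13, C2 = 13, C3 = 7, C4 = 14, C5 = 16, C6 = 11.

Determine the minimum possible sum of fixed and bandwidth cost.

Open {P-β, P-γ}: assign each demand point to its cheapest open site.
  C1→P-γ 13×7=91, C2→P-γ 13×3=39, C3→P-β 7×8=56, C4→P-β 14×7=98, C5→P-β 16×7=112, C6→P-γ 11×6=66
  bandwidth cost 462, fixed 272 → total 734.
Compare {P-γ}: bandwidth cost 607 + fixed 175 = 782.
Compare {P-β}: bandwidth cost 695 + fixed 97 = 792.
Compare {P-α}: bandwidth cost 591 + fixed 306 = 897.
All other subsets cost ≥ 782. Minimum total cost: 734.

734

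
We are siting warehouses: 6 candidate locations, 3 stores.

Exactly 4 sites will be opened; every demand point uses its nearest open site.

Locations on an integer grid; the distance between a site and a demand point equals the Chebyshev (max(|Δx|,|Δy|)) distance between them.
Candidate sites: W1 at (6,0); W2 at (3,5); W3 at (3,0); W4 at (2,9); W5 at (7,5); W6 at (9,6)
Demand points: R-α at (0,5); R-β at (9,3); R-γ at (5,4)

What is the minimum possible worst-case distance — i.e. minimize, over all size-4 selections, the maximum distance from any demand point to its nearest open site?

Open {W1, W2, W3, W4}.
  Farthest demand point is R-α at distance 3 (to W2); all others are ≤ 3.
With {W1, W2, W3, W5} the worst case is 3.
With {W1, W2, W3, W6} the worst case is 3.
No size-4 selection achieves below 3.

3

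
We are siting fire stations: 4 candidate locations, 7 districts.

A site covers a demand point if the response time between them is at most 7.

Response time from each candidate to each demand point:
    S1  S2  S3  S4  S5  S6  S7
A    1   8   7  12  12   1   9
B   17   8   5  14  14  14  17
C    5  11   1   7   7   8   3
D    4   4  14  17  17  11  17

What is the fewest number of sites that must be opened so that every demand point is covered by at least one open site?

Coverage sets (demand points within 7 of each site):
  A: {S1, S3, S6}
  B: {S3}
  C: {S1, S3, S4, S5, S7}
  D: {S1, S2}
No 2 sites suffice: every size-2 union leaves at least one demand point uncovered.
But {A, C, D} covers everything, so the minimum is 3.

3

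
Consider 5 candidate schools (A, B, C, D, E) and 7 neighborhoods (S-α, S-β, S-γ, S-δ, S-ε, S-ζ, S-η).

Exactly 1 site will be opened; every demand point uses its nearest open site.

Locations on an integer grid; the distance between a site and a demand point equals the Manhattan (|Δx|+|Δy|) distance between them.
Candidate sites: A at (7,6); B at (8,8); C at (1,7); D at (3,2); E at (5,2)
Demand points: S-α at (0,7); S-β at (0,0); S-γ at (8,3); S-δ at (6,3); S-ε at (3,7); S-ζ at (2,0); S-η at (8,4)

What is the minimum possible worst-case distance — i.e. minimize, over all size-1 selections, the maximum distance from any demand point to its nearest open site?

Open {D}.
  Farthest demand point is S-α at distance 8 (to D); all others are ≤ 8.
With {E} the worst case is 10.
With {C} the worst case is 11.
No size-1 selection achieves below 8.

8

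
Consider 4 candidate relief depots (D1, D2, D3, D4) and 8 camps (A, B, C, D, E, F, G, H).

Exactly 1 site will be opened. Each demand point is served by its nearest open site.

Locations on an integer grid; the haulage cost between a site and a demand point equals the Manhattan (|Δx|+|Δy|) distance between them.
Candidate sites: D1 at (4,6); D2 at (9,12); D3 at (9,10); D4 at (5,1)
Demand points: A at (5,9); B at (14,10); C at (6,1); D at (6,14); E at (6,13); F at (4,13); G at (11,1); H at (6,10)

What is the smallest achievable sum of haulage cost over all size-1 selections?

Open {D3}.
  A→D3 5, B→D3 5, C→D3 12, D→D3 7, E→D3 6, F→D3 8, G→D3 11, H→D3 3  ⇒ total 57.
Compare {D2}: total 61.
Compare {D1}: total 69.
No size-1 selection does better; minimum is 57.

57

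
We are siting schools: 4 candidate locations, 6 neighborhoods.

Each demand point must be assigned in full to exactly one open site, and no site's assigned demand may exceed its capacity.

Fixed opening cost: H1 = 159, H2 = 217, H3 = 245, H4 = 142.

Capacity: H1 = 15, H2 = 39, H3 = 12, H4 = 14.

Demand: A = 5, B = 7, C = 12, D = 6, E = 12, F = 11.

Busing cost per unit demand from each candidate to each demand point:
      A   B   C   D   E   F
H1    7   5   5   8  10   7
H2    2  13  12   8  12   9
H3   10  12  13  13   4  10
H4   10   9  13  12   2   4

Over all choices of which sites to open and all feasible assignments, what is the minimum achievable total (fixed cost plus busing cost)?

850

Open {H1, H2, H4}; cheapest assignment that respects the capacities:
  H1 (cap 15, load 12): C — cost 12×5 = 60
  H2 (cap 39, load 29): A, B, D, F — cost 5×2 + 7×13 + 6×8 + 11×9 = 248
  H4 (cap 14, load 12): E — cost 12×2 = 24
  Shipping 332, fixed 518 → total 850.
  Any other capacity-feasible assignment to {H1, H2, H4} ships for at least 332.
Compare {H1, H2, H3}: its best feasible assignment gives total 977.
Compare {H2, H3, H4}: its best feasible assignment gives total 989.
Every other set of open sites that can feasibly serve all demand totals ≥ 977 even under its best assignment. Minimum: 850.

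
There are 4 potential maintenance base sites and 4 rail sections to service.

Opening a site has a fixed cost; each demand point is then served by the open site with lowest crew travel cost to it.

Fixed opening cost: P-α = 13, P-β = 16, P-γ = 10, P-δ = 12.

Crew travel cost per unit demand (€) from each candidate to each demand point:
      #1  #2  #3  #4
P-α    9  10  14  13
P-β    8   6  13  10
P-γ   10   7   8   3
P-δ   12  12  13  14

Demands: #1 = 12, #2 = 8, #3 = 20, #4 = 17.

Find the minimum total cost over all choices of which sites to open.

381

Open {P-β, P-γ}: assign each demand point to its cheapest open site.
  #1→P-β 12×8=96, #2→P-β 8×6=48, #3→P-γ 20×8=160, #4→P-γ 17×3=51
  crew travel cost 355, fixed 26 → total 381.
Compare {P-β, P-γ, P-δ}: crew travel cost 355 + fixed 38 = 393.
Compare {P-α, P-β, P-γ}: crew travel cost 355 + fixed 39 = 394.
Compare {P-γ}: crew travel cost 387 + fixed 10 = 397.
All other subsets cost ≥ 393. Minimum total cost: 381.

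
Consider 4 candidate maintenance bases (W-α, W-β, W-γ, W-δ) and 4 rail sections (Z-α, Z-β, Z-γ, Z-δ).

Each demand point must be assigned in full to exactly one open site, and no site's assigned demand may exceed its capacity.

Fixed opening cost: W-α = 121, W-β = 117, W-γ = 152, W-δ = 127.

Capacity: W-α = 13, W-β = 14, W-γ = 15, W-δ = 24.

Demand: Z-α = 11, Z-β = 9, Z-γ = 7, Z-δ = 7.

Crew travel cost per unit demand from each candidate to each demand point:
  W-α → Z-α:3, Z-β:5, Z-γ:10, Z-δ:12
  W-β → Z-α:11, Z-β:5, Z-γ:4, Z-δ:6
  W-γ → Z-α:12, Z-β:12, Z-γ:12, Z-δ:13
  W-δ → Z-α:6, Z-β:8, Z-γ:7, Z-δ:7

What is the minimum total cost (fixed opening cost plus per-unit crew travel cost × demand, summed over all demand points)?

Open {W-α, W-δ}; cheapest assignment that respects the capacities:
  W-α (cap 13, load 11): Z-α — cost 11×3 = 33
  W-δ (cap 24, load 23): Z-β, Z-γ, Z-δ — cost 9×8 + 7×7 + 7×7 = 170
  Shipping 203, fixed 248 → total 451.
  Any other capacity-feasible assignment to {W-α, W-δ} ships for at least 203.
Compare {W-β, W-δ}: its best feasible assignment gives total 452.
Compare {W-α, W-β, W-δ}: its best feasible assignment gives total 540.
Every other set of open sites that can feasibly serve all demand totals ≥ 452 even under its best assignment. Minimum: 451.

451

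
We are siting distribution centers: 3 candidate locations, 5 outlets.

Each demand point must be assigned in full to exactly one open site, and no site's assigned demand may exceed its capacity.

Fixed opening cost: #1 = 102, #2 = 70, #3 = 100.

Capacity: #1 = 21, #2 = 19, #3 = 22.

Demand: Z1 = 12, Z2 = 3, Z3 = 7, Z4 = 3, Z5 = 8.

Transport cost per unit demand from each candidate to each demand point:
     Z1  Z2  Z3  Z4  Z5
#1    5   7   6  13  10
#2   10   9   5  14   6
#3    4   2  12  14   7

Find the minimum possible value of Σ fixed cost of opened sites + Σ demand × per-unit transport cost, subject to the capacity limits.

349

Open {#2, #3}; cheapest assignment that respects the capacities:
  #2 (cap 19, load 18): Z3, Z4, Z5 — cost 7×5 + 3×14 + 8×6 = 125
  #3 (cap 22, load 15): Z1, Z2 — cost 12×4 + 3×2 = 54
  Shipping 179, fixed 170 → total 349.
  Any other capacity-feasible assignment to {#2, #3} ships for at least 179.
Compare {#1, #2}: its best feasible assignment gives total 375.
Compare {#1, #3}: its best feasible assignment gives total 408.
Every other set of open sites that can feasibly serve all demand totals ≥ 375 even under its best assignment. Minimum: 349.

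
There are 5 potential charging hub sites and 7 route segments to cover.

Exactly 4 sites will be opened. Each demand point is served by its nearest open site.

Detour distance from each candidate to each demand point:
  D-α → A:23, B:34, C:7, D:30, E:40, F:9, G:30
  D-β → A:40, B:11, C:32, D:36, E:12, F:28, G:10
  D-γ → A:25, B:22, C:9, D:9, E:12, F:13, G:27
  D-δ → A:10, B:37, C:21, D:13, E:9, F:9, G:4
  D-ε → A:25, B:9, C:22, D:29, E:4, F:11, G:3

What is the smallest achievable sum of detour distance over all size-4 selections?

51

Open {D-α, D-γ, D-δ, D-ε}.
  A→D-δ 10, B→D-ε 9, C→D-α 7, D→D-γ 9, E→D-ε 4, F→D-α 9, G→D-ε 3  ⇒ total 51.
Compare {D-β, D-γ, D-δ, D-ε}: total 53.
Compare {D-α, D-β, D-δ, D-ε}: total 55.
No size-4 selection does better; minimum is 51.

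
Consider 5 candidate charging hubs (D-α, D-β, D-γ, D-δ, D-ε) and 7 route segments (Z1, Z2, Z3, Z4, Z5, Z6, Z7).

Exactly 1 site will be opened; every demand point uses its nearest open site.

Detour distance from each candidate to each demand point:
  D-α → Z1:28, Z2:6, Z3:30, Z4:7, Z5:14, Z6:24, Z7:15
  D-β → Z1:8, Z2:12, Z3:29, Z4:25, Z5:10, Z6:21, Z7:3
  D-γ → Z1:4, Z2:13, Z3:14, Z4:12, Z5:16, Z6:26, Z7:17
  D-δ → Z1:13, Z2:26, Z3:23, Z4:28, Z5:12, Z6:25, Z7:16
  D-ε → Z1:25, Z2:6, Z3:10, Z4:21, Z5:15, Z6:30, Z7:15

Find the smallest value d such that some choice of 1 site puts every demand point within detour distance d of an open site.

26

Open {D-γ}.
  Farthest demand point is Z6 at detour distance 26 (to D-γ); all others are ≤ 26.
With {D-δ} the worst case is 28.
With {D-β} the worst case is 29.
No size-1 selection achieves below 26.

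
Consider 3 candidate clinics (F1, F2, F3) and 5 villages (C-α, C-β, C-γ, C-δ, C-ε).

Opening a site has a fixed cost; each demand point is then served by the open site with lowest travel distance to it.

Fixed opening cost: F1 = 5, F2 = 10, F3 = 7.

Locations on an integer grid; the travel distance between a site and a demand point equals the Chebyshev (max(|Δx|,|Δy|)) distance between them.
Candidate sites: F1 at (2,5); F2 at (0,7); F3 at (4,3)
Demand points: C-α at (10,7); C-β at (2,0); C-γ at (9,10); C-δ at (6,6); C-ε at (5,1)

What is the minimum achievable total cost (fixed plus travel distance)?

28

Open {F3}: assign each demand point to its cheapest open site.
  C-α→F3 6, C-β→F3 3, C-γ→F3 7, C-δ→F3 3, C-ε→F3 2
  travel distance 21, fixed 7 → total 28.
Compare {F1}: travel distance 28 + fixed 5 = 33.
Compare {F1, F3}: travel distance 21 + fixed 12 = 33.
Compare {F2, F3}: travel distance 21 + fixed 17 = 38.
All other subsets cost ≥ 33. Minimum total cost: 28.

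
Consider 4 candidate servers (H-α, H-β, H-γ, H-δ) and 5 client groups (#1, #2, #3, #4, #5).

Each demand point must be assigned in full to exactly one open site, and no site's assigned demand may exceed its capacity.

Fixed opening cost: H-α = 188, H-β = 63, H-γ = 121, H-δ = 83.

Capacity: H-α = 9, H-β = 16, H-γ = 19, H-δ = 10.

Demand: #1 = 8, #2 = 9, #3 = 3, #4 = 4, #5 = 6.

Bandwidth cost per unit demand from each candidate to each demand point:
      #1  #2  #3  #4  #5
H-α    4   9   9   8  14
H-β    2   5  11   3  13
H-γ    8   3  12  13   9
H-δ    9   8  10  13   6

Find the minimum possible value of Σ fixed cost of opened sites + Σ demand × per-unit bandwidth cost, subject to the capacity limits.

Open {H-β, H-γ}; cheapest assignment that respects the capacities:
  H-β (cap 16, load 15): #1, #3, #4 — cost 8×2 + 3×11 + 4×3 = 61
  H-γ (cap 19, load 15): #2, #5 — cost 9×3 + 6×9 = 81
  Shipping 142, fixed 184 → total 326.
  Any other capacity-feasible assignment to {H-β, H-γ} ships for at least 142.
Compare {H-β, H-γ, H-δ}: its best feasible assignment gives total 388.
Compare {H-α, H-β, H-δ}: its best feasible assignment gives total 489.
Every other set of open sites that can feasibly serve all demand totals ≥ 388 even under its best assignment. Minimum: 326.

326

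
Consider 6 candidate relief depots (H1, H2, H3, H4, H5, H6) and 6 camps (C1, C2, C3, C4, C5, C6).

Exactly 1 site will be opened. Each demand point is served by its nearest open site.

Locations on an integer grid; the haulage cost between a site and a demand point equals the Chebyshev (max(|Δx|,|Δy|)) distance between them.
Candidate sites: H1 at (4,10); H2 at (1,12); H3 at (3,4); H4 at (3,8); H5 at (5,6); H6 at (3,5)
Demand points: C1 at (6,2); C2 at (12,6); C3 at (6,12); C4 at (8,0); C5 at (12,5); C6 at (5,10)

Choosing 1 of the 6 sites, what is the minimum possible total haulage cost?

Open {H5}.
  C1→H5 4, C2→H5 7, C3→H5 6, C4→H5 6, C5→H5 7, C6→H5 4  ⇒ total 34.
Compare {H1}: total 37.
Compare {H4}: total 38.
No size-1 selection does better; minimum is 34.

34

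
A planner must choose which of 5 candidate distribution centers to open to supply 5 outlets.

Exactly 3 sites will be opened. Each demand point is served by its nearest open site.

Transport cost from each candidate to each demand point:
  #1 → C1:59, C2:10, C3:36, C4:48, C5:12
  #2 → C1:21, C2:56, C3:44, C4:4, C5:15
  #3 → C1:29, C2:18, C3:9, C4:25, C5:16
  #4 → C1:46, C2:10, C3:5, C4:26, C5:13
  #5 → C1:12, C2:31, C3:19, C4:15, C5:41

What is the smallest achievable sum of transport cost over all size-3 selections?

44

Open {#2, #4, #5}.
  C1→#5 12, C2→#4 10, C3→#4 5, C4→#2 4, C5→#4 13  ⇒ total 44.
Compare {#1, #2, #4}: total 52.
Compare {#2, #3, #4}: total 53.
No size-3 selection does better; minimum is 44.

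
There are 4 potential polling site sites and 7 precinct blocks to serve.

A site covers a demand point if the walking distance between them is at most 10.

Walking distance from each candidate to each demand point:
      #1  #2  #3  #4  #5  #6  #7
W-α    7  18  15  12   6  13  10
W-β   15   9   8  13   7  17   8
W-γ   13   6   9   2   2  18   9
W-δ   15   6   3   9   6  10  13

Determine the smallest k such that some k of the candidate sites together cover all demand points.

2

Coverage sets (demand points within 10 of each site):
  W-α: {#1, #5, #7}
  W-β: {#2, #3, #5, #7}
  W-γ: {#2, #3, #4, #5, #7}
  W-δ: {#2, #3, #4, #5, #6}
No single site covers all 7 demand points.
But {W-α, W-δ} covers everything, so the minimum is 2.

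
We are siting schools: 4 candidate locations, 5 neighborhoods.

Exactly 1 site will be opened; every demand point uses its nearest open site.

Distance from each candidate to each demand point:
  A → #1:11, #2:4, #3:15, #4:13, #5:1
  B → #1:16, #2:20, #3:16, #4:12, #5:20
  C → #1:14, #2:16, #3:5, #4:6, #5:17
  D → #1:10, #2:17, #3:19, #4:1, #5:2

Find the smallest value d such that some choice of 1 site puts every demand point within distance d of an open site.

Open {A}.
  Farthest demand point is #3 at distance 15 (to A); all others are ≤ 15.
With {C} the worst case is 17.
With {D} the worst case is 19.
No size-1 selection achieves below 15.

15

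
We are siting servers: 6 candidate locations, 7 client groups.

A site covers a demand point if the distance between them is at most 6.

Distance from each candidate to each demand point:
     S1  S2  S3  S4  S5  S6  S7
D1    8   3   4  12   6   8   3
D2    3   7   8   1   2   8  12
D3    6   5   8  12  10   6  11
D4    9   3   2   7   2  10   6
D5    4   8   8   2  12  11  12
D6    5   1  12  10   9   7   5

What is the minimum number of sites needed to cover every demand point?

3

Coverage sets (demand points within 6 of each site):
  D1: {S2, S3, S5, S7}
  D2: {S1, S4, S5}
  D3: {S1, S2, S6}
  D4: {S2, S3, S5, S7}
  D5: {S1, S4}
  D6: {S1, S2, S7}
No 2 sites suffice: every size-2 union leaves at least one demand point uncovered.
But {D1, D2, D3} covers everything, so the minimum is 3.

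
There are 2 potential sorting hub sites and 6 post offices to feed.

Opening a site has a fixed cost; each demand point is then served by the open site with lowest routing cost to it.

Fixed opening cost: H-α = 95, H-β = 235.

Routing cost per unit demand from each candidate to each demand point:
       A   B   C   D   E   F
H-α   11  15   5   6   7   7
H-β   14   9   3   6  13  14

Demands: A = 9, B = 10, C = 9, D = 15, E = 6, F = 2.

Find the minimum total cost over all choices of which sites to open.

535

Open {H-α}: assign each demand point to its cheapest open site.
  A→H-α 9×11=99, B→H-α 10×15=150, C→H-α 9×5=45, D→H-α 15×6=90, E→H-α 6×7=42, F→H-α 2×7=14
  routing cost 440, fixed 95 → total 535.
Compare {H-β}: routing cost 439 + fixed 235 = 674.
Compare {H-α, H-β}: routing cost 362 + fixed 330 = 692.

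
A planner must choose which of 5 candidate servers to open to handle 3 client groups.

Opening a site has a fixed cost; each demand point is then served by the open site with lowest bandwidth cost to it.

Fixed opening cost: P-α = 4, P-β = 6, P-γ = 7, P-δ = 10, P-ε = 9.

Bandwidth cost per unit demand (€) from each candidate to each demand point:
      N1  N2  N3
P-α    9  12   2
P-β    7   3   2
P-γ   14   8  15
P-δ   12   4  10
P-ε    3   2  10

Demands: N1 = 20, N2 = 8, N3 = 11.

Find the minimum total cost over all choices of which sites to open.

Open {P-α, P-ε}: assign each demand point to its cheapest open site.
  N1→P-ε 20×3=60, N2→P-ε 8×2=16, N3→P-α 11×2=22
  bandwidth cost 98, fixed 13 → total 111.
Compare {P-β, P-ε}: bandwidth cost 98 + fixed 15 = 113.
Compare {P-α, P-β, P-ε}: bandwidth cost 98 + fixed 19 = 117.
Compare {P-α, P-γ, P-ε}: bandwidth cost 98 + fixed 20 = 118.
All other subsets cost ≥ 113. Minimum total cost: 111.

111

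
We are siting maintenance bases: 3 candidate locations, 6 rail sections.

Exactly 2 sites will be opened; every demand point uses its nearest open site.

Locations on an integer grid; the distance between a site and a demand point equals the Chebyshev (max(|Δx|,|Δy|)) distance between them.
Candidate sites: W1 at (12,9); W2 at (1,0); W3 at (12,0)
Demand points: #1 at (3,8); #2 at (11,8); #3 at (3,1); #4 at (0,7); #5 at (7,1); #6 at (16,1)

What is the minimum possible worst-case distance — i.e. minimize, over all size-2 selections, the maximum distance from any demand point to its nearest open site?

Open {W1, W2}.
  Farthest demand point is #1 at distance 8 (to W2); all others are ≤ 8.
With {W2, W3} the worst case is 8.
With {W1, W3} the worst case is 12.
No size-2 selection achieves below 8.

8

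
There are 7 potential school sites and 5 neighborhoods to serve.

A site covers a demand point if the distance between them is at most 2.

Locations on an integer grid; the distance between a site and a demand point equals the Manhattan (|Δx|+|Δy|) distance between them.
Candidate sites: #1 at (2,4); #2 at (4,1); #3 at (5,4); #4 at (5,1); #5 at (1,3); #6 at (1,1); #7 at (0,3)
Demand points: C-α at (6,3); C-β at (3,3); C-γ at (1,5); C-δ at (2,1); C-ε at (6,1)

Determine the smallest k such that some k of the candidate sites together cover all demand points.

3

Coverage sets (demand points within 2 of each site):
  #1: {C-β, C-γ}
  #2: {C-δ, C-ε}
  #3: {C-α}
  #4: {C-ε}
  #5: {C-β, C-γ}
  #6: {C-δ}
  #7: {}
No 2 sites suffice: every size-2 union leaves at least one demand point uncovered.
But {#1, #2, #3} covers everything, so the minimum is 3.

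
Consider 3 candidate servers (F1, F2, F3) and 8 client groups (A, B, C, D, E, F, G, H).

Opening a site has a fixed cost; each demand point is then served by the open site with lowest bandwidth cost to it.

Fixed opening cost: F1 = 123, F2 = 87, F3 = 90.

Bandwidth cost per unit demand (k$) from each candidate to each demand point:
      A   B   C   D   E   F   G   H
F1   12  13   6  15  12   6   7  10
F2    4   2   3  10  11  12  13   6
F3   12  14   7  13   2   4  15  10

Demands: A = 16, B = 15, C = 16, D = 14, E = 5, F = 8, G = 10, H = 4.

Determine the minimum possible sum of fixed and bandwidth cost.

Open {F2, F3}: assign each demand point to its cheapest open site.
  A→F2 16×4=64, B→F2 15×2=30, C→F2 16×3=48, D→F2 14×10=140, E→F3 5×2=10, F→F3 8×4=32, G→F2 10×13=130, H→F2 4×6=24
  bandwidth cost 478, fixed 177 → total 655.
Compare {F2}: bandwidth cost 587 + fixed 87 = 674.
Compare {F1, F2}: bandwidth cost 479 + fixed 210 = 689.
Compare {F1, F2, F3}: bandwidth cost 418 + fixed 300 = 718.
All other subsets cost ≥ 674. Minimum total cost: 655.

655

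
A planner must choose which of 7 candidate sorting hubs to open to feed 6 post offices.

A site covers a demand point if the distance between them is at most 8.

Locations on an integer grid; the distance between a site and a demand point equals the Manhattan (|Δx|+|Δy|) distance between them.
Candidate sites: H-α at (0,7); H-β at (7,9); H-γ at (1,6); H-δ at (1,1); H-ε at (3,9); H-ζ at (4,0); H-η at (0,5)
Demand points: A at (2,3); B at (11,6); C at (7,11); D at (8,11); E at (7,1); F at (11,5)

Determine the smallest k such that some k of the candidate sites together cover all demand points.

Coverage sets (demand points within 8 of each site):
  H-α: {A}
  H-β: {B, C, D, E, F}
  H-γ: {A}
  H-δ: {A, E}
  H-ε: {A, C, D}
  H-ζ: {A, E}
  H-η: {A}
No single site covers all 6 demand points.
But {H-α, H-β} covers everything, so the minimum is 2.

2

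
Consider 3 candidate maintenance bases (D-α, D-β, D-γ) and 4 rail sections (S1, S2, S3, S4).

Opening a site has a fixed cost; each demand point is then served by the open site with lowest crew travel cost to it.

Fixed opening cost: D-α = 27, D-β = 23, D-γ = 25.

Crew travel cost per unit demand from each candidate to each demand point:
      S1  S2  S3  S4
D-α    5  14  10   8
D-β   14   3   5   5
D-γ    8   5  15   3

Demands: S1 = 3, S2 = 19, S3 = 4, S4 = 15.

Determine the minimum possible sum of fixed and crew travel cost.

194

Open {D-β, D-γ}: assign each demand point to its cheapest open site.
  S1→D-γ 3×8=24, S2→D-β 19×3=57, S3→D-β 4×5=20, S4→D-γ 15×3=45
  crew travel cost 146, fixed 48 → total 194.
Compare {D-α, D-β, D-γ}: crew travel cost 137 + fixed 75 = 212.
Compare {D-β}: crew travel cost 194 + fixed 23 = 217.
Compare {D-α, D-β}: crew travel cost 167 + fixed 50 = 217.
All other subsets cost ≥ 212. Minimum total cost: 194.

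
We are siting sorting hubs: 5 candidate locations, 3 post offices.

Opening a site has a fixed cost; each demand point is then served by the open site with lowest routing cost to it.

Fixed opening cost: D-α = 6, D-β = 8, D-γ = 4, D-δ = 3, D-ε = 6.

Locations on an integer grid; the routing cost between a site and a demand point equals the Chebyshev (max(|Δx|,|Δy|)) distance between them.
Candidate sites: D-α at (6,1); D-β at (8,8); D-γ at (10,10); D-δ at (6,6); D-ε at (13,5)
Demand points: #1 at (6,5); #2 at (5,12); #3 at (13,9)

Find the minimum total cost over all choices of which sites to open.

16

Open {D-γ, D-δ}: assign each demand point to its cheapest open site.
  #1→D-δ 1, #2→D-γ 5, #3→D-γ 3
  routing cost 9, fixed 7 → total 16.
Compare {D-γ}: routing cost 13 + fixed 4 = 17.
Compare {D-δ}: routing cost 14 + fixed 3 = 17.
Compare {D-β}: routing cost 12 + fixed 8 = 20.
All other subsets cost ≥ 17. Minimum total cost: 16.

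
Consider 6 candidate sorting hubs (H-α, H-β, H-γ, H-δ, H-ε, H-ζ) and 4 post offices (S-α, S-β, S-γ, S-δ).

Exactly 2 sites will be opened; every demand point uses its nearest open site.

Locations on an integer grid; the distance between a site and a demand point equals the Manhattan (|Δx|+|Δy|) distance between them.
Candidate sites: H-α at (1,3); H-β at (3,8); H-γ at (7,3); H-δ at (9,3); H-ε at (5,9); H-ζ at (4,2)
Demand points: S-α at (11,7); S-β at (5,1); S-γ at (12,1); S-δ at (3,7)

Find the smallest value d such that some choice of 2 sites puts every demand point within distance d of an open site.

Open {H-α, H-δ}.
  Farthest demand point is S-α at distance 6 (to H-δ); all others are ≤ 6.
With {H-β, H-δ} the worst case is 6.
With {H-δ, H-ε} the worst case is 6.
No size-2 selection achieves below 6.

6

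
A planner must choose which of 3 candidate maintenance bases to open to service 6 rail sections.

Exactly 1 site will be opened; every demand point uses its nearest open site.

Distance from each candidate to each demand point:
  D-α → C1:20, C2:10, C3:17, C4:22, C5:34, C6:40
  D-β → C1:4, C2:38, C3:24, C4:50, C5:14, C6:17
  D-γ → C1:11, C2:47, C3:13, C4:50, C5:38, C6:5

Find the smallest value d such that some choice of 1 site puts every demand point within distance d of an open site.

40

Open {D-α}.
  Farthest demand point is C6 at distance 40 (to D-α); all others are ≤ 40.
With {D-β} the worst case is 50.
With {D-γ} the worst case is 50.
No size-1 selection achieves below 40.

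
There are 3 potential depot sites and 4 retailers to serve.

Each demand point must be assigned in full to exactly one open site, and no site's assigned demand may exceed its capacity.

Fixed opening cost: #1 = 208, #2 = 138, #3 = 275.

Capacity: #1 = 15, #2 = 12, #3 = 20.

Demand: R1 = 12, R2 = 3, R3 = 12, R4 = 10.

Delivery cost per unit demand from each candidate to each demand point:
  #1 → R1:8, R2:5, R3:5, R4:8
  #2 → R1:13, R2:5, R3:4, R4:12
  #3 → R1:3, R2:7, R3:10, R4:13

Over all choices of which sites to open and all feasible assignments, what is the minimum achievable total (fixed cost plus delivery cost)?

Open {#1, #2, #3}; cheapest assignment that respects the capacities:
  #1 (cap 15, load 13): R2, R4 — cost 3×5 + 10×8 = 95
  #2 (cap 12, load 12): R3 — cost 12×4 = 48
  #3 (cap 20, load 12): R1 — cost 12×3 = 36
  Shipping 179, fixed 621 → total 800.
  Any other capacity-feasible assignment to {#1, #2, #3} ships for at least 179.
Total demand is 37 and no other set of sites has combined capacity ≥ 37, so {#1, #2, #3} is the only feasible choice of open sites. Minimum: 800.

800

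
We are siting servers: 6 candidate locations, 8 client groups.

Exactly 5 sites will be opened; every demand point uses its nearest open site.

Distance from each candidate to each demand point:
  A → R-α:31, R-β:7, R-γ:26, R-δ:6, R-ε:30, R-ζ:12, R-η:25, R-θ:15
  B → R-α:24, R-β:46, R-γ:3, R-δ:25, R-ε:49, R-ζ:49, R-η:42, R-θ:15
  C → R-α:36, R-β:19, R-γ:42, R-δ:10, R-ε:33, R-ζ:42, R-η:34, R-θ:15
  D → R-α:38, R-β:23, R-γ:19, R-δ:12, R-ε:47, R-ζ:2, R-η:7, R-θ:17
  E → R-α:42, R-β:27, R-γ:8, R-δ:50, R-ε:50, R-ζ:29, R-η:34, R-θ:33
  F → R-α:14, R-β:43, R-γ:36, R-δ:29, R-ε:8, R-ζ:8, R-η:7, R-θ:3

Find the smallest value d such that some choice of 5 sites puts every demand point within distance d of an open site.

14

Open {A, B, C, D, F}.
  Farthest demand point is R-α at distance 14 (to F); all others are ≤ 14.
With {A, B, C, E, F} the worst case is 14.
With {A, B, D, E, F} the worst case is 14.
No size-5 selection achieves below 14.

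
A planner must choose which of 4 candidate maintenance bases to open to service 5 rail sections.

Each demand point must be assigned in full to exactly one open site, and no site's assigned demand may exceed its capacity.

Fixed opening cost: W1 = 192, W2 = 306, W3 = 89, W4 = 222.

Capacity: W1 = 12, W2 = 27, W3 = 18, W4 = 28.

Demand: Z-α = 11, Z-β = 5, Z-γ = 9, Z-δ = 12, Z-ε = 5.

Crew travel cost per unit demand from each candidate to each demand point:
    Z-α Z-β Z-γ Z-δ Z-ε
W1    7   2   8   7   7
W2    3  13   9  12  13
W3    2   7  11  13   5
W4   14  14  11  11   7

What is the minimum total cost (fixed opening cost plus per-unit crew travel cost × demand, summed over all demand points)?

634

Open {W3, W4}; cheapest assignment that respects the capacities:
  W3 (cap 18, load 16): Z-α, Z-β — cost 11×2 + 5×7 = 57
  W4 (cap 28, load 26): Z-γ, Z-δ, Z-ε — cost 9×11 + 12×11 + 5×7 = 266
  Shipping 323, fixed 311 → total 634.
  Any other capacity-feasible assignment to {W3, W4} ships for at least 323.
Compare {W2, W3}: its best feasible assignment gives total 732.
Compare {W1, W3, W4}: its best feasible assignment gives total 778.
Every other set of open sites that can feasibly serve all demand totals ≥ 732 even under its best assignment. Minimum: 634.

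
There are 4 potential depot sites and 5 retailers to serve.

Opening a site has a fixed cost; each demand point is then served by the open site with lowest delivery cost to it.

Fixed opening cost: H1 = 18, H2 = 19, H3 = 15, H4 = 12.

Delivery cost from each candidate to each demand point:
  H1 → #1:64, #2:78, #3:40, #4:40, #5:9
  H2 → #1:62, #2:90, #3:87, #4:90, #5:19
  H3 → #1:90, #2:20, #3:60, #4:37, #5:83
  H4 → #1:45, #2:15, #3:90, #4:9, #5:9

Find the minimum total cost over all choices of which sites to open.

148

Open {H1, H4}: assign each demand point to its cheapest open site.
  #1→H4 45, #2→H4 15, #3→H1 40, #4→H4 9, #5→H1 9
  delivery cost 118, fixed 30 → total 148.
Compare {H1, H3, H4}: delivery cost 118 + fixed 45 = 163.
Compare {H3, H4}: delivery cost 138 + fixed 27 = 165.
Compare {H1, H2, H4}: delivery cost 118 + fixed 49 = 167.
All other subsets cost ≥ 163. Minimum total cost: 148.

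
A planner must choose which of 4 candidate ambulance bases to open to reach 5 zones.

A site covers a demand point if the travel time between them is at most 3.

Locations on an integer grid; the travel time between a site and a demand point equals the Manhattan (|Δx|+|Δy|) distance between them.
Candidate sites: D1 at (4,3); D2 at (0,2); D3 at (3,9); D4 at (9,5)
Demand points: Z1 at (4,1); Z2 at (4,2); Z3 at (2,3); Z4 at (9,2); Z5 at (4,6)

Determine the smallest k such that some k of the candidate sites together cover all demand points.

2

Coverage sets (demand points within 3 of each site):
  D1: {Z1, Z2, Z3, Z5}
  D2: {Z3}
  D3: {}
  D4: {Z4}
No single site covers all 5 demand points.
But {D1, D4} covers everything, so the minimum is 2.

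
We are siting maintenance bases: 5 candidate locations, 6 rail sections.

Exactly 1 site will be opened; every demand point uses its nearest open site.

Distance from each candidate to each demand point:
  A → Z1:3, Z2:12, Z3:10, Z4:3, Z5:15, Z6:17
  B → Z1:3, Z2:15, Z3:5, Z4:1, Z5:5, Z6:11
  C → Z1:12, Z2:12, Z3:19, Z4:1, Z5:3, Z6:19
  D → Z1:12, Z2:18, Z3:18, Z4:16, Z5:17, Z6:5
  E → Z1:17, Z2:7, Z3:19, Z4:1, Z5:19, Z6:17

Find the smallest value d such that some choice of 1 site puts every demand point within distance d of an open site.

Open {B}.
  Farthest demand point is Z2 at distance 15 (to B); all others are ≤ 15.
With {A} the worst case is 17.
With {D} the worst case is 18.
No size-1 selection achieves below 15.

15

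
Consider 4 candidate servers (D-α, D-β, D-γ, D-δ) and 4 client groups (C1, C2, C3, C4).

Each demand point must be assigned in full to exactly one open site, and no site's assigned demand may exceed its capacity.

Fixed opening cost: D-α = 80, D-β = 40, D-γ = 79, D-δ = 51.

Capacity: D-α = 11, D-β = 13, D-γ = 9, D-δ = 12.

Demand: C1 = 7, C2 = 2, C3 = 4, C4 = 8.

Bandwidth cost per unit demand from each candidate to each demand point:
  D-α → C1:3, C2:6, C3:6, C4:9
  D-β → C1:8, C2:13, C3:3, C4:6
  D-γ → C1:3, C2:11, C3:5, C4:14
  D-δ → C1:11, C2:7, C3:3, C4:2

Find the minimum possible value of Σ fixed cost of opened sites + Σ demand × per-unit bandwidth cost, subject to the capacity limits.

Open {D-β, D-δ}; cheapest assignment that respects the capacities:
  D-β (cap 13, load 11): C1, C3 — cost 7×8 + 4×3 = 68
  D-δ (cap 12, load 10): C2, C4 — cost 2×7 + 8×2 = 30
  Shipping 98, fixed 91 → total 189.
  Any other capacity-feasible assignment to {D-β, D-δ} ships for at least 98.
Compare {D-α, D-δ}: its best feasible assignment gives total 192.
Compare {D-γ, D-δ}: its best feasible assignment gives total 201.
Every other set of open sites that can feasibly serve all demand totals ≥ 192 even under its best assignment. Minimum: 189.

189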